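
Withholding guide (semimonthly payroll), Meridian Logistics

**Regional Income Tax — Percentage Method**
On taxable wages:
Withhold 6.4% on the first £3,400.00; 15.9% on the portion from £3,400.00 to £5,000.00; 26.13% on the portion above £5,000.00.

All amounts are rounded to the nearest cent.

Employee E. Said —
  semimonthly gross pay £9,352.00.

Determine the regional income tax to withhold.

£1,609.18

Regional Income Tax: taxable = £9,352.00
  £472.00 + 26.13% × (£9,352.00 − £5,000.00) = £472.00 + 26.13% × £4,352.00 = £1,609.18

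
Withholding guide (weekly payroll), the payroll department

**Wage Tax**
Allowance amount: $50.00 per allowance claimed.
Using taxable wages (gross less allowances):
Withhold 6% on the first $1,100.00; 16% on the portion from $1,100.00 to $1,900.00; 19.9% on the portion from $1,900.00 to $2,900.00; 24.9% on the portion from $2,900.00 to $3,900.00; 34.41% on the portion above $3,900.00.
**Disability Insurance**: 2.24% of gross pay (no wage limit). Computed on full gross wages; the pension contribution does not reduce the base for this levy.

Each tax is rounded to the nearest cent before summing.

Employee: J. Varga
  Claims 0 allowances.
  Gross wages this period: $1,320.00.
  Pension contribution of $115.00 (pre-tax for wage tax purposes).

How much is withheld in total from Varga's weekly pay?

$112.37

Wage Tax: taxable = $1,320.00 − $115.00 = $1,205.00
  $66.00 + 16% × ($1,205.00 − $1,100.00) = $66.00 + 16% × $105.00 = $82.80
Disability Insurance: 2.24% × $1,320.00 = $29.57
Total: $82.80 + $29.57 = $112.37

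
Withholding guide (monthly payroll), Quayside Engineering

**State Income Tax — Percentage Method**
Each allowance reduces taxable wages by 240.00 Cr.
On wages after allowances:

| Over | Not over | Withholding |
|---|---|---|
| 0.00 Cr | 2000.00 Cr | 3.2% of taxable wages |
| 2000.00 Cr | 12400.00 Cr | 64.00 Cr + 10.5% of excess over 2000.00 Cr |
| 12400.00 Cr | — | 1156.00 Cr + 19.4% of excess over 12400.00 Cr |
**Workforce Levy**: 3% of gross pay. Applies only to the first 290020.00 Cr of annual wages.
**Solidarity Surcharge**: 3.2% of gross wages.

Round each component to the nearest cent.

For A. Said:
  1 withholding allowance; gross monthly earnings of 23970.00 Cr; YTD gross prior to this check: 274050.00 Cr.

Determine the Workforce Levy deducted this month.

479.10 Cr

Workforce Levy: cap 290020.00 Cr − YTD 274050.00 Cr = 15970.00 Cr subject; 3% × 15970.00 Cr = 479.10 Cr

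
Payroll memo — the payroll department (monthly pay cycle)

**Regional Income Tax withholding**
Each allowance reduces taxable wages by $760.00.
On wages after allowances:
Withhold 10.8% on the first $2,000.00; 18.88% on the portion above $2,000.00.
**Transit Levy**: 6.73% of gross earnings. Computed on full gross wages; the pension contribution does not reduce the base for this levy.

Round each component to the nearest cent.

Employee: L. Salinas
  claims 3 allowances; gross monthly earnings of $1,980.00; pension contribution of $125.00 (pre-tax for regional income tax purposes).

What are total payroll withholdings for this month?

Regional Income Tax: taxable = $1,980.00 − $125.00 − 3×$760.00 = $-425.00
  Taxable ≤ 0 → $0.00
Transit Levy: 6.73% × $1,980.00 = $133.25
Total: $0.00 + $133.25 = $133.25

$133.25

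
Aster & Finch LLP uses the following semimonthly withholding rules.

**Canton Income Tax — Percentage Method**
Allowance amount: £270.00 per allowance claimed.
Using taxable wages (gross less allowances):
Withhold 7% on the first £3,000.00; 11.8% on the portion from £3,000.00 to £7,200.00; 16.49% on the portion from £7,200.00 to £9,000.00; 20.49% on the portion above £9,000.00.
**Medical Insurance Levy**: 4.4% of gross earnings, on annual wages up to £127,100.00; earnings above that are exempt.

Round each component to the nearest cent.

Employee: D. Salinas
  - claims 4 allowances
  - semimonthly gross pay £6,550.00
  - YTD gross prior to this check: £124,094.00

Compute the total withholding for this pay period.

£633.72

Canton Income Tax: taxable = £6,550.00 − 4×£270.00 = £5,470.00
  £210.00 + 11.8% × (£5,470.00 − £3,000.00) = £210.00 + 11.8% × £2,470.00 = £501.46
Medical Insurance Levy: cap £127,100.00 − YTD £124,094.00 = £3,006.00 subject; 4.4% × £3,006.00 = £132.26
Total: £501.46 + £132.26 = £633.72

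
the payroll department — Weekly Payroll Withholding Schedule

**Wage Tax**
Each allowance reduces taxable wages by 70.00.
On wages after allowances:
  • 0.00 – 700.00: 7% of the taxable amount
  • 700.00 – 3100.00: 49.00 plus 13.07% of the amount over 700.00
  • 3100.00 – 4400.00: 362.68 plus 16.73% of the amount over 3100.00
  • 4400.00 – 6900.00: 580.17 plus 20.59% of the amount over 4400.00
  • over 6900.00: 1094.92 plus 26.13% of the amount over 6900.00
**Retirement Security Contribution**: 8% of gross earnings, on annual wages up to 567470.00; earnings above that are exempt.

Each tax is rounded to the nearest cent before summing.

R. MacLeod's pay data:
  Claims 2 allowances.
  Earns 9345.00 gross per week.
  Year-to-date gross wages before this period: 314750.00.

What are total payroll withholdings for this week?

Wage Tax: taxable = 9345.00 − 2×70.00 = 9205.00
  1094.92 + 26.13% × (9205.00 − 6900.00) = 1094.92 + 26.13% × 2305.00 = 1697.22
Retirement Security Contribution: 8% × 9345.00 = 747.60
Total: 1697.22 + 747.60 = 2444.82

2444.82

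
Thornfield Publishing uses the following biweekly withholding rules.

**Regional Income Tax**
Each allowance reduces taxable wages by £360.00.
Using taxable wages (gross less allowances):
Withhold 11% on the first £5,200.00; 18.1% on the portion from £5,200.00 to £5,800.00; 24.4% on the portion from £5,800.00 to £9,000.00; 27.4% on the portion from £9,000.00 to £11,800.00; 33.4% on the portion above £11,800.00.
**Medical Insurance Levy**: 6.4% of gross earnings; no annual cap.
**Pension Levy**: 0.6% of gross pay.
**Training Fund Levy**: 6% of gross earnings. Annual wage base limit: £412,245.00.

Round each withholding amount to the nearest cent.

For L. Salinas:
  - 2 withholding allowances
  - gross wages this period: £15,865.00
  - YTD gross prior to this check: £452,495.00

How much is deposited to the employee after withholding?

£11,408.62

Regional Income Tax: taxable = £15,865.00 − 2×£360.00 = £15,145.00
  £2,228.60 + 33.4% × (£15,145.00 − £11,800.00) = £2,228.60 + 33.4% × £3,345.00 = £3,345.83
Medical Insurance Levy: 6.4% × £15,865.00 = £1,015.36
Pension Levy: 0.6% × £15,865.00 = £95.19
Training Fund Levy: YTD £452,495.00 ≥ cap £412,245.00 → £0.00
Total withheld: £3,345.83 + £1,015.36 + £95.19 + £0.00 = £4,456.38
Net pay: £15,865.00 − £4,456.38 = £11,408.62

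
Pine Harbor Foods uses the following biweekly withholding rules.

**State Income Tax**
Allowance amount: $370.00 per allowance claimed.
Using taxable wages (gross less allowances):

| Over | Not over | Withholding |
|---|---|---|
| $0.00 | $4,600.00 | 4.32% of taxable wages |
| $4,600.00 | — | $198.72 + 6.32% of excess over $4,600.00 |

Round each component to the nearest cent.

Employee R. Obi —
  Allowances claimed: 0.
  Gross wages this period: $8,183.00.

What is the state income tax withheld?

$425.17

State Income Tax: taxable = $8,183.00
  $198.72 + 6.32% × ($8,183.00 − $4,600.00) = $198.72 + 6.32% × $3,583.00 = $425.17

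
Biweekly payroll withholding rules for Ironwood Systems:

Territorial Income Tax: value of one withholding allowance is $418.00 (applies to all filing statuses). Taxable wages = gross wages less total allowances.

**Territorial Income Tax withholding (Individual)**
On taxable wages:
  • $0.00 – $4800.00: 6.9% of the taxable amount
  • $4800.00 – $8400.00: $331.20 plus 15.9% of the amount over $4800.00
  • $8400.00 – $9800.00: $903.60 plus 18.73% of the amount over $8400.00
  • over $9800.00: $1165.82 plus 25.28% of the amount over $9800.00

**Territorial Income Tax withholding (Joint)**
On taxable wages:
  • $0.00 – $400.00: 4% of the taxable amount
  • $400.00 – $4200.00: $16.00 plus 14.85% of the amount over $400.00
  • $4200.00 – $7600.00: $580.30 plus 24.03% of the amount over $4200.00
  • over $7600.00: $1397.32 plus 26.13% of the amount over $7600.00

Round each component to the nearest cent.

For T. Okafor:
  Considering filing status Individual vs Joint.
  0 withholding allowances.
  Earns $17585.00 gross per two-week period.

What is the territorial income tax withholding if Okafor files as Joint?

Territorial Income Tax (Joint): taxable = $17585.00
  $1397.32 + 26.13% × ($17585.00 − $7600.00) = $1397.32 + 26.13% × $9985.00 = $4006.40

$4006.40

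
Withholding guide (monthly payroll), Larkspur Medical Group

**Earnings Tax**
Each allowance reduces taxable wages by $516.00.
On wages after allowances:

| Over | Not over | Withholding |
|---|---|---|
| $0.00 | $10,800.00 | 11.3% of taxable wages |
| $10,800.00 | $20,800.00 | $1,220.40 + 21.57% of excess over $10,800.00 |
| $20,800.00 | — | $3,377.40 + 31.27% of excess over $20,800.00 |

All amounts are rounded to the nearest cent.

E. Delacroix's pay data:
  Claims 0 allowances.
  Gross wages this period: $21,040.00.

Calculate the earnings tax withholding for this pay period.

Earnings Tax: taxable = $21,040.00
  $3,377.40 + 31.27% × ($21,040.00 − $20,800.00) = $3,377.40 + 31.27% × $240.00 = $3,452.45

$3,452.45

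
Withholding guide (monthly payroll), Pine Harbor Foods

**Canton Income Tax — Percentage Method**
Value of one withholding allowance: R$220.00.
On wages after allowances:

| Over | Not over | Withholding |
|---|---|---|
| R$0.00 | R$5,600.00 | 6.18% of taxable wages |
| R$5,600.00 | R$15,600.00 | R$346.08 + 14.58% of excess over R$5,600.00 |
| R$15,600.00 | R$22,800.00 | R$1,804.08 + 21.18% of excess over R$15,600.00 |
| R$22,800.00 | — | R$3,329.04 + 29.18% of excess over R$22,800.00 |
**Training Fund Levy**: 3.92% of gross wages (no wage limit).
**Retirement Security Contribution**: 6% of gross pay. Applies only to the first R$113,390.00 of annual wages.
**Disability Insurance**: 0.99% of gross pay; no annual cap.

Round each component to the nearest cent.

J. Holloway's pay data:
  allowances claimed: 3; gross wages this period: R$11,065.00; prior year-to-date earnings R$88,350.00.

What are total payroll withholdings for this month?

Canton Income Tax: taxable = R$11,065.00 − 3×R$220.00 = R$10,405.00
  R$346.08 + 14.58% × (R$10,405.00 − R$5,600.00) = R$346.08 + 14.58% × R$4,805.00 = R$1,046.65
Training Fund Levy: 3.92% × R$11,065.00 = R$433.75
Retirement Security Contribution: 6% × R$11,065.00 = R$663.90
Disability Insurance: 0.99% × R$11,065.00 = R$109.54
Total: R$1,046.65 + R$433.75 + R$663.90 + R$109.54 = R$2,253.84

R$2,253.84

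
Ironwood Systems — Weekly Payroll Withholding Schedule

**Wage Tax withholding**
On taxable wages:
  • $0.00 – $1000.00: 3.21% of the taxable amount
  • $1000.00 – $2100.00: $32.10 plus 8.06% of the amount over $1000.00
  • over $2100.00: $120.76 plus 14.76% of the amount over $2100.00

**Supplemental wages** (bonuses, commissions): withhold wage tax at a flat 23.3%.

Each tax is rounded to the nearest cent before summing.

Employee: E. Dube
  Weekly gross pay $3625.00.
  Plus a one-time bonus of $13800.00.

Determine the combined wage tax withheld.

Wage Tax: taxable = $3625.00
  $120.76 + 14.76% × ($3625.00 − $2100.00) = $120.76 + 14.76% × $1525.00 = $345.85
Supplemental (23.3% flat on bonus): 23.3% × $13800.00 = $3215.40
Total wage tax: $345.85 + $3215.40 = $3561.25

$3561.25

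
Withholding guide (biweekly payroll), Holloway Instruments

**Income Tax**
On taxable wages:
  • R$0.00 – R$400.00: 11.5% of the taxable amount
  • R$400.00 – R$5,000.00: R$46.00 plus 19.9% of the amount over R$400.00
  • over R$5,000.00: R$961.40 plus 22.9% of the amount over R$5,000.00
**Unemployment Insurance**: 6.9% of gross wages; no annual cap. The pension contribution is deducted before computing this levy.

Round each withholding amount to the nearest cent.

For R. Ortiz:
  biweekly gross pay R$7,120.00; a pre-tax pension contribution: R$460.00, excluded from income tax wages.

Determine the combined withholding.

R$1,801.08

Income Tax: taxable = R$7,120.00 − R$460.00 = R$6,660.00
  R$961.40 + 22.9% × (R$6,660.00 − R$5,000.00) = R$961.40 + 22.9% × R$1,660.00 = R$1,341.54
Unemployment Insurance: 6.9% × R$6,660.00 = R$459.54
Total: R$1,341.54 + R$459.54 = R$1,801.08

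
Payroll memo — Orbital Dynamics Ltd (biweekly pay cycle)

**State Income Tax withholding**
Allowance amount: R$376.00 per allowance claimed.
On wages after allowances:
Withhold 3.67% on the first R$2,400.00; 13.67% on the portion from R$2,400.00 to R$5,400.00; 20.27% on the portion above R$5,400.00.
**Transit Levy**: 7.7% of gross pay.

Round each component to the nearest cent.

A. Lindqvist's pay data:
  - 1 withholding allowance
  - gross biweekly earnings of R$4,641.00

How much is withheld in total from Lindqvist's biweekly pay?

State Income Tax: taxable = R$4,641.00 − 1×R$376.00 = R$4,265.00
  R$88.08 + 13.67% × (R$4,265.00 − R$2,400.00) = R$88.08 + 13.67% × R$1,865.00 = R$343.03
Transit Levy: 7.7% × R$4,641.00 = R$357.36
Total: R$343.03 + R$357.36 = R$700.39

R$700.39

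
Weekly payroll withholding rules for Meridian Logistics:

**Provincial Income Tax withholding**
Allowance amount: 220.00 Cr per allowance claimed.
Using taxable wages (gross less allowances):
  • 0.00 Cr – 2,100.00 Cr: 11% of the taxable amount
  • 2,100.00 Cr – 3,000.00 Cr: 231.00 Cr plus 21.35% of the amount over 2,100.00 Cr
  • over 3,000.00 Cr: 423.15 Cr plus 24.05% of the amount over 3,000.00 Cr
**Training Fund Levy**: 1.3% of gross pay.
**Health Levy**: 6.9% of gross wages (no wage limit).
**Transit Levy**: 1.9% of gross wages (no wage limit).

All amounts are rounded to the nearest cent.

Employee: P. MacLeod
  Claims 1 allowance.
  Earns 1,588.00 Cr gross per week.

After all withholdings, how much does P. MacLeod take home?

Provincial Income Tax: taxable = 1,588.00 Cr − 1×220.00 Cr = 1,368.00 Cr
  11% × 1,368.00 Cr = 150.48 Cr
Training Fund Levy: 1.3% × 1,588.00 Cr = 20.64 Cr
Health Levy: 6.9% × 1,588.00 Cr = 109.57 Cr
Transit Levy: 1.9% × 1,588.00 Cr = 30.17 Cr
Total withheld: 150.48 Cr + 20.64 Cr + 109.57 Cr + 30.17 Cr = 310.86 Cr
Net pay: 1,588.00 Cr − 310.86 Cr = 1,277.14 Cr

1,277.14 Cr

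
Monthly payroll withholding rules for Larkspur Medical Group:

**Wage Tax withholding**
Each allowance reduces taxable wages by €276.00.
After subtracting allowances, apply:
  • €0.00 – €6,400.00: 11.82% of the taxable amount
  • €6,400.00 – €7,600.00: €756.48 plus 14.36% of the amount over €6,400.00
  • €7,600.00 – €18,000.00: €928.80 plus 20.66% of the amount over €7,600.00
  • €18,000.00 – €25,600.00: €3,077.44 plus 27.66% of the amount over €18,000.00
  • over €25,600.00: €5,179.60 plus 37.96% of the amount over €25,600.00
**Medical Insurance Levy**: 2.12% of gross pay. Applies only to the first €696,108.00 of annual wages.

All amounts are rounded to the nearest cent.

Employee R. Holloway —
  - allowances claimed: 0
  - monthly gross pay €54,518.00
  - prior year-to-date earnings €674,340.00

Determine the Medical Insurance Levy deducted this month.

Medical Insurance Levy: cap €696,108.00 − YTD €674,340.00 = €21,768.00 subject; 2.12% × €21,768.00 = €461.48

€461.48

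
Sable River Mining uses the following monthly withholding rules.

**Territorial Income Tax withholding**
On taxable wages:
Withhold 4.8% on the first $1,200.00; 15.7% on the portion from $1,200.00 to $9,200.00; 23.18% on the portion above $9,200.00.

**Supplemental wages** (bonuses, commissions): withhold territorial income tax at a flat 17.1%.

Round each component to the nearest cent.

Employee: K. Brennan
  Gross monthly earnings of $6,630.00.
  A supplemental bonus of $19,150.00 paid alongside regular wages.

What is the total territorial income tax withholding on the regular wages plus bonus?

$4,184.76

Territorial Income Tax: taxable = $6,630.00
  $57.60 + 15.7% × ($6,630.00 − $1,200.00) = $57.60 + 15.7% × $5,430.00 = $910.11
Supplemental (17.1% flat on bonus): 17.1% × $19,150.00 = $3,274.65
Total territorial income tax: $910.11 + $3,274.65 = $4,184.76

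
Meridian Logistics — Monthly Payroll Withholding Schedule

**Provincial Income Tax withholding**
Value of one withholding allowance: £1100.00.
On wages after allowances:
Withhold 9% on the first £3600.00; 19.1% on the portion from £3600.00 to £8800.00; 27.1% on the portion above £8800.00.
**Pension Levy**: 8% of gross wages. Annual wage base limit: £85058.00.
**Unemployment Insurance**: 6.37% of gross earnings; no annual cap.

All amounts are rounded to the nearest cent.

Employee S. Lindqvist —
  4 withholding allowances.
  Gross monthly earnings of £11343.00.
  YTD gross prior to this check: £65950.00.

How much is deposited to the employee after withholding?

£8750.50

Provincial Income Tax: taxable = £11343.00 − 4×£1100.00 = £6943.00
  £324.00 + 19.1% × (£6943.00 − £3600.00) = £324.00 + 19.1% × £3343.00 = £962.51
Pension Levy: 8% × £11343.00 = £907.44
Unemployment Insurance: 6.37% × £11343.00 = £722.55
Total withheld: £962.51 + £907.44 + £722.55 = £2592.50
Net pay: £11343.00 − £2592.50 = £8750.50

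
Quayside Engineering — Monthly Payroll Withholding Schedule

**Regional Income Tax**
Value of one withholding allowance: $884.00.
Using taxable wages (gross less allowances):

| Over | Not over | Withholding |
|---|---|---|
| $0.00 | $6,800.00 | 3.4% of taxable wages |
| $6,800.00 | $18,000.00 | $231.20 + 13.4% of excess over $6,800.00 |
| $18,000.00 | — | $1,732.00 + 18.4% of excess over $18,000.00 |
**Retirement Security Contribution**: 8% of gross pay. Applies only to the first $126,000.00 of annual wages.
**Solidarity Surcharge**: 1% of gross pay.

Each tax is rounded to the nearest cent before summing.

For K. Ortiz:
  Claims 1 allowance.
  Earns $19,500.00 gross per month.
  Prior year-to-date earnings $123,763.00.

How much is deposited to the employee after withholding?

$17,280.70

Regional Income Tax: taxable = $19,500.00 − 1×$884.00 = $18,616.00
  $1,732.00 + 18.4% × ($18,616.00 − $18,000.00) = $1,732.00 + 18.4% × $616.00 = $1,845.34
Retirement Security Contribution: cap $126,000.00 − YTD $123,763.00 = $2,237.00 subject; 8% × $2,237.00 = $178.96
Solidarity Surcharge: 1% × $19,500.00 = $195.00
Total withheld: $1,845.34 + $178.96 + $195.00 = $2,219.30
Net pay: $19,500.00 − $2,219.30 = $17,280.70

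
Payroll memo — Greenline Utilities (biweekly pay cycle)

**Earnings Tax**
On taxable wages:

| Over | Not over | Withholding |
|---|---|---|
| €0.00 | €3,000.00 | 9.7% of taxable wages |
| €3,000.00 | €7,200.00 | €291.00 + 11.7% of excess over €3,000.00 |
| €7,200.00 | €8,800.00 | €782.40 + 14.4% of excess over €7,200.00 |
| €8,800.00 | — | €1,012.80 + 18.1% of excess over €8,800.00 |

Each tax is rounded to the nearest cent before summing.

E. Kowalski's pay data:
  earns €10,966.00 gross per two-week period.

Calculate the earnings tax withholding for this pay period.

€1,404.85

Earnings Tax: taxable = €10,966.00
  €1,012.80 + 18.1% × (€10,966.00 − €8,800.00) = €1,012.80 + 18.1% × €2,166.00 = €1,404.85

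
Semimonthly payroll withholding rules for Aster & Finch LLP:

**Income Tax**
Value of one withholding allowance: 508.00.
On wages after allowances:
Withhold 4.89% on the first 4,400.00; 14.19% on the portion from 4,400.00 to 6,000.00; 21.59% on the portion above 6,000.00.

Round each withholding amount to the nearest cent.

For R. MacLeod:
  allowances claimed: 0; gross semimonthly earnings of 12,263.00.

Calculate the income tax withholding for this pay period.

Income Tax: taxable = 12,263.00
  442.20 + 21.59% × (12,263.00 − 6,000.00) = 442.20 + 21.59% × 6,263.00 = 1,794.38

1,794.38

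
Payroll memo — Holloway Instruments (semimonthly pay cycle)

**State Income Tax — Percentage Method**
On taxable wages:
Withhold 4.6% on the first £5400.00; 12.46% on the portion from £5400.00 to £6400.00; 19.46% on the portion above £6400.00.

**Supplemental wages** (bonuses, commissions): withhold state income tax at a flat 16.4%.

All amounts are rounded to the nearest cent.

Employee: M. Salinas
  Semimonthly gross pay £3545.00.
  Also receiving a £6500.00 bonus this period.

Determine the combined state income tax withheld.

State Income Tax: taxable = £3545.00
  4.6% × £3545.00 = £163.07
Supplemental (16.4% flat on bonus): 16.4% × £6500.00 = £1066.00
Total state income tax: £163.07 + £1066.00 = £1229.07

£1229.07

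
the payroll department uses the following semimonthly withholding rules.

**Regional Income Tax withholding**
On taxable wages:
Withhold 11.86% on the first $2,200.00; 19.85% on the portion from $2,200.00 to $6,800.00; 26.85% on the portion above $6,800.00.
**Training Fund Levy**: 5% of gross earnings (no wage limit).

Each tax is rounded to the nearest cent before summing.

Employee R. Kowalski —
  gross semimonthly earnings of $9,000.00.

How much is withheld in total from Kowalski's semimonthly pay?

Regional Income Tax: taxable = $9,000.00
  $1,174.02 + 26.85% × ($9,000.00 − $6,800.00) = $1,174.02 + 26.85% × $2,200.00 = $1,764.72
Training Fund Levy: 5% × $9,000.00 = $450.00
Total: $1,764.72 + $450.00 = $2,214.72

$2,214.72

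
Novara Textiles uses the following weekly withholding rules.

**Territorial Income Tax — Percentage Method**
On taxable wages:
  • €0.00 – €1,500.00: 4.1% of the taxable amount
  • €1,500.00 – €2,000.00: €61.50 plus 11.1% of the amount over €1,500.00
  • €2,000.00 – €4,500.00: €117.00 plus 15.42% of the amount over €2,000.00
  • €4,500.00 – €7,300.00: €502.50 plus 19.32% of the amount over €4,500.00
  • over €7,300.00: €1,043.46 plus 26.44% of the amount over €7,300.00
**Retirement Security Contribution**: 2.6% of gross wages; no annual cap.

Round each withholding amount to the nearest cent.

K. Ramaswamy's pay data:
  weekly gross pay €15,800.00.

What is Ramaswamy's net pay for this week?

Territorial Income Tax: taxable = €15,800.00
  €1,043.46 + 26.44% × (€15,800.00 − €7,300.00) = €1,043.46 + 26.44% × €8,500.00 = €3,290.86
Retirement Security Contribution: 2.6% × €15,800.00 = €410.80
Total withheld: €3,290.86 + €410.80 = €3,701.66
Net pay: €15,800.00 − €3,701.66 = €12,098.34

€12,098.34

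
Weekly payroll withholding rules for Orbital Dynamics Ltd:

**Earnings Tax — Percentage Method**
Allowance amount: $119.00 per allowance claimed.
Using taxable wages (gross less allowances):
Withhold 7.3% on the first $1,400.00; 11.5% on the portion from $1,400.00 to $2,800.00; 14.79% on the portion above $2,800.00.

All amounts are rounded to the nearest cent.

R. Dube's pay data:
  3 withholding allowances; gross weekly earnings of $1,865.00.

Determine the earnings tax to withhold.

Earnings Tax: taxable = $1,865.00 − 3×$119.00 = $1,508.00
  $102.20 + 11.5% × ($1,508.00 − $1,400.00) = $102.20 + 11.5% × $108.00 = $114.62

$114.62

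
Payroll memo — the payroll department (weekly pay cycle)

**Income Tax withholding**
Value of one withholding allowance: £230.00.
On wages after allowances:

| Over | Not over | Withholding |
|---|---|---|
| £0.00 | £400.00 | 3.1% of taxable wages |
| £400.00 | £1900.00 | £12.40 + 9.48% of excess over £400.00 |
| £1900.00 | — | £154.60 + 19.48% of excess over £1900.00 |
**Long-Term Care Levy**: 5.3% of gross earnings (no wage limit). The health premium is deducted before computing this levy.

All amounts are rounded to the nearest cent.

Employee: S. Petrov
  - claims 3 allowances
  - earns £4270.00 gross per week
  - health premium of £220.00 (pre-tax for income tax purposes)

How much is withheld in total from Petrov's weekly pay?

£653.66

Income Tax: taxable = £4270.00 − £220.00 − 3×£230.00 = £3360.00
  £154.60 + 19.48% × (£3360.00 − £1900.00) = £154.60 + 19.48% × £1460.00 = £439.01
Long-Term Care Levy: 5.3% × £4050.00 = £214.65
Total: £439.01 + £214.65 = £653.66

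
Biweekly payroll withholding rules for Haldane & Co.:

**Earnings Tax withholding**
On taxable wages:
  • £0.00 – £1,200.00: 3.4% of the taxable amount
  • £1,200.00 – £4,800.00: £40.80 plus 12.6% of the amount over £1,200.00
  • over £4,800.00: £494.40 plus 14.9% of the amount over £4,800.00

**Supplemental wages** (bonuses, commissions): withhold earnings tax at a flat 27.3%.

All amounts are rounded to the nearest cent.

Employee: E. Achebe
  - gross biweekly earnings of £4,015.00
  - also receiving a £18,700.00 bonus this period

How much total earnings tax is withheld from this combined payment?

Earnings Tax: taxable = £4,015.00
  £40.80 + 12.6% × (£4,015.00 − £1,200.00) = £40.80 + 12.6% × £2,815.00 = £395.49
Supplemental (27.3% flat on bonus): 27.3% × £18,700.00 = £5,105.10
Total earnings tax: £395.49 + £5,105.10 = £5,500.59

£5,500.59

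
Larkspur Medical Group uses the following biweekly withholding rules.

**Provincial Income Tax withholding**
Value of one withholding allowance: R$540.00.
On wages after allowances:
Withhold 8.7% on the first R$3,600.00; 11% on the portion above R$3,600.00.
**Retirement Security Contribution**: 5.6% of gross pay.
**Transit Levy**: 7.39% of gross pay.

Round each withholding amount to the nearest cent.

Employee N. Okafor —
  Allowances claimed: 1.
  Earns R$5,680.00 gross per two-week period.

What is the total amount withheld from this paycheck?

Provincial Income Tax: taxable = R$5,680.00 − 1×R$540.00 = R$5,140.00
  R$313.20 + 11% × (R$5,140.00 − R$3,600.00) = R$313.20 + 11% × R$1,540.00 = R$482.60
Retirement Security Contribution: 5.6% × R$5,680.00 = R$318.08
Transit Levy: 7.39% × R$5,680.00 = R$419.75
Total: R$482.60 + R$318.08 + R$419.75 = R$1,220.43

R$1,220.43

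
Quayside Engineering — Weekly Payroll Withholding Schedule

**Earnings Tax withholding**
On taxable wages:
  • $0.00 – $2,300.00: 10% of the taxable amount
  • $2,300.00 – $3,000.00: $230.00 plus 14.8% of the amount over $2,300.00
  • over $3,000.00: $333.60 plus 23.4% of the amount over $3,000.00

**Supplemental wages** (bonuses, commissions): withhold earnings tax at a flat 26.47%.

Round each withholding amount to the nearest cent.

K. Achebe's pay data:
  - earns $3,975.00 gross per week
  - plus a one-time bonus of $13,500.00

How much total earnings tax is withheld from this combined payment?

$4,135.20

Earnings Tax: taxable = $3,975.00
  $333.60 + 23.4% × ($3,975.00 − $3,000.00) = $333.60 + 23.4% × $975.00 = $561.75
Supplemental (26.47% flat on bonus): 26.47% × $13,500.00 = $3,573.45
Total earnings tax: $561.75 + $3,573.45 = $4,135.20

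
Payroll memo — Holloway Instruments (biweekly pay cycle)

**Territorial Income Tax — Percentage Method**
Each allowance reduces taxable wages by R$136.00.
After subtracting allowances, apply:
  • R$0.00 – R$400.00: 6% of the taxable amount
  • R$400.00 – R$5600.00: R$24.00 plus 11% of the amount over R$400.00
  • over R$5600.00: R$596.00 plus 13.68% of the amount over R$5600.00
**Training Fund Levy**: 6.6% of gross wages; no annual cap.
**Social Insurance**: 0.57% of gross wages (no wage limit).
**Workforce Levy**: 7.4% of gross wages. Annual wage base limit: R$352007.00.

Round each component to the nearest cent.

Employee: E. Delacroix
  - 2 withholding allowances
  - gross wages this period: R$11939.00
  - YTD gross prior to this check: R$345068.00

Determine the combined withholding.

R$2795.48

Territorial Income Tax: taxable = R$11939.00 − 2×R$136.00 = R$11667.00
  R$596.00 + 13.68% × (R$11667.00 − R$5600.00) = R$596.00 + 13.68% × R$6067.00 = R$1425.97
Training Fund Levy: 6.6% × R$11939.00 = R$787.97
Social Insurance: 0.57% × R$11939.00 = R$68.05
Workforce Levy: cap R$352007.00 − YTD R$345068.00 = R$6939.00 subject; 7.4% × R$6939.00 = R$513.49
Total: R$1425.97 + R$787.97 + R$68.05 + R$513.49 = R$2795.48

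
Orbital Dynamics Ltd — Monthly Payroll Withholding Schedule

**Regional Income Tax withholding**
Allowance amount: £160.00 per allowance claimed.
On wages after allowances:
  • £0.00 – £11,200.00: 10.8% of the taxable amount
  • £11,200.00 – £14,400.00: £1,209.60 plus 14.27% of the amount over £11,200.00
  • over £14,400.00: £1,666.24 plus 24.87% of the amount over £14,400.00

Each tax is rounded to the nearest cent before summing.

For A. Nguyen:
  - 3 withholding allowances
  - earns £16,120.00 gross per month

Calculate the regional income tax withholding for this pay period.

£1,974.63

Regional Income Tax: taxable = £16,120.00 − 3×£160.00 = £15,640.00
  £1,666.24 + 24.87% × (£15,640.00 − £14,400.00) = £1,666.24 + 24.87% × £1,240.00 = £1,974.63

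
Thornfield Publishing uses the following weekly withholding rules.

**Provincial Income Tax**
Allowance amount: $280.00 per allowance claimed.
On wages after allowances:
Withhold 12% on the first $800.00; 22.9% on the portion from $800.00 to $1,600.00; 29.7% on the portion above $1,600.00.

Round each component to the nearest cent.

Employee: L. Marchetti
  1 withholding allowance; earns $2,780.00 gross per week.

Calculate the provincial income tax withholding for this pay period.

Provincial Income Tax: taxable = $2,780.00 − 1×$280.00 = $2,500.00
  $279.20 + 29.7% × ($2,500.00 − $1,600.00) = $279.20 + 29.7% × $900.00 = $546.50

$546.50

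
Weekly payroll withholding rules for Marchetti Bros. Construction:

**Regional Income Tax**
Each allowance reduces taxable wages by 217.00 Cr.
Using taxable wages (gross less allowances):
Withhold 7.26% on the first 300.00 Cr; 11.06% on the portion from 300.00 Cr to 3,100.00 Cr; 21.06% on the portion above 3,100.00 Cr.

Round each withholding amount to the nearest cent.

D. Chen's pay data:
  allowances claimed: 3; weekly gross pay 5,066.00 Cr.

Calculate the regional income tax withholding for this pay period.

608.40 Cr

Regional Income Tax: taxable = 5,066.00 Cr − 3×217.00 Cr = 4,415.00 Cr
  331.46 Cr + 21.06% × (4,415.00 Cr − 3,100.00 Cr) = 331.46 Cr + 21.06% × 1,315.00 Cr = 608.40 Cr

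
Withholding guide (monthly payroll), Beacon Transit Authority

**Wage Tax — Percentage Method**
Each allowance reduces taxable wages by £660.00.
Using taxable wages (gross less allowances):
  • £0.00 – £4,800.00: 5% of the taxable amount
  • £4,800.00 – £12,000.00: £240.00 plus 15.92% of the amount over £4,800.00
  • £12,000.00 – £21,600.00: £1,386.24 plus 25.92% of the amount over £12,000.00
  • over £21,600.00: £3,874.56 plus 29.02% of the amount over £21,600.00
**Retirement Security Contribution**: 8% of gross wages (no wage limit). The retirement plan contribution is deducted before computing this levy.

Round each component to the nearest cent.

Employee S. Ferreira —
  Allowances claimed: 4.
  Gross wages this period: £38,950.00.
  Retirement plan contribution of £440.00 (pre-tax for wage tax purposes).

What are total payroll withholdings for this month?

Wage Tax: taxable = £38,950.00 − £440.00 − 4×£660.00 = £35,870.00
  £3,874.56 + 29.02% × (£35,870.00 − £21,600.00) = £3,874.56 + 29.02% × £14,270.00 = £8,015.71
Retirement Security Contribution: 8% × £38,510.00 = £3,080.80
Total: £8,015.71 + £3,080.80 = £11,096.51

£11,096.51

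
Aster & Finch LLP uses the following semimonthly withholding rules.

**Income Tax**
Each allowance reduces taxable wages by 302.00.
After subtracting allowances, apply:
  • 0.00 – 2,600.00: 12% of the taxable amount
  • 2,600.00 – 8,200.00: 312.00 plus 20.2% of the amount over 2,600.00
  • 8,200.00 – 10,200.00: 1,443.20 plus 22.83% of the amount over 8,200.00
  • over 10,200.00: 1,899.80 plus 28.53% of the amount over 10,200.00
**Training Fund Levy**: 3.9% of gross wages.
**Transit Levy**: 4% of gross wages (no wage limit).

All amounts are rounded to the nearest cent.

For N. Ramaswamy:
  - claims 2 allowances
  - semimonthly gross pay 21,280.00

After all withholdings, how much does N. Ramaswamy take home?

Income Tax: taxable = 21,280.00 − 2×302.00 = 20,676.00
  1,899.80 + 28.53% × (20,676.00 − 10,200.00) = 1,899.80 + 28.53% × 10,476.00 = 4,888.60
Training Fund Levy: 3.9% × 21,280.00 = 829.92
Transit Levy: 4% × 21,280.00 = 851.20
Total withheld: 4,888.60 + 829.92 + 851.20 = 6,569.72
Net pay: 21,280.00 − 6,569.72 = 14,710.28

14,710.28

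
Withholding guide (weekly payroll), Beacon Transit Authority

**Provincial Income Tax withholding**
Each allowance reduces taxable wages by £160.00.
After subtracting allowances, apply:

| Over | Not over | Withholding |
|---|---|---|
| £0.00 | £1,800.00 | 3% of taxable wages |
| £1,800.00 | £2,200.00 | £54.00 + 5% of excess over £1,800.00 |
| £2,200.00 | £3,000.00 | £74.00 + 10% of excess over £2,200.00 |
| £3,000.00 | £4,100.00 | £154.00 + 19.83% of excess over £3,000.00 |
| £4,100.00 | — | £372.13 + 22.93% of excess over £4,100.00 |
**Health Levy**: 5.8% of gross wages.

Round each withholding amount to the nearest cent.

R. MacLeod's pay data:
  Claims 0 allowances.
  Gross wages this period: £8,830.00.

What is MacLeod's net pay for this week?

Provincial Income Tax: taxable = £8,830.00
  £372.13 + 22.93% × (£8,830.00 − £4,100.00) = £372.13 + 22.93% × £4,730.00 = £1,456.72
Health Levy: 5.8% × £8,830.00 = £512.14
Total withheld: £1,456.72 + £512.14 = £1,968.86
Net pay: £8,830.00 − £1,968.86 = £6,861.14

£6,861.14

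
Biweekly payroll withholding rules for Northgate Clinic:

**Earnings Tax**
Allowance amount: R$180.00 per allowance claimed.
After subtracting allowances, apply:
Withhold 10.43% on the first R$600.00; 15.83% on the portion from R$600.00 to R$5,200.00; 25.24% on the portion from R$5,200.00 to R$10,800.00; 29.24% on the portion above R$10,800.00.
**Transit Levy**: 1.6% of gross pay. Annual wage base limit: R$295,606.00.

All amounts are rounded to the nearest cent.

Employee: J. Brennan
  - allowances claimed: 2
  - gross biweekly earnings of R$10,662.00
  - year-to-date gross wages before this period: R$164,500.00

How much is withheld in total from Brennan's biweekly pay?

Earnings Tax: taxable = R$10,662.00 − 2×R$180.00 = R$10,302.00
  R$790.76 + 25.24% × (R$10,302.00 − R$5,200.00) = R$790.76 + 25.24% × R$5,102.00 = R$2,078.50
Transit Levy: 1.6% × R$10,662.00 = R$170.59
Total: R$2,078.50 + R$170.59 = R$2,249.09

R$2,249.09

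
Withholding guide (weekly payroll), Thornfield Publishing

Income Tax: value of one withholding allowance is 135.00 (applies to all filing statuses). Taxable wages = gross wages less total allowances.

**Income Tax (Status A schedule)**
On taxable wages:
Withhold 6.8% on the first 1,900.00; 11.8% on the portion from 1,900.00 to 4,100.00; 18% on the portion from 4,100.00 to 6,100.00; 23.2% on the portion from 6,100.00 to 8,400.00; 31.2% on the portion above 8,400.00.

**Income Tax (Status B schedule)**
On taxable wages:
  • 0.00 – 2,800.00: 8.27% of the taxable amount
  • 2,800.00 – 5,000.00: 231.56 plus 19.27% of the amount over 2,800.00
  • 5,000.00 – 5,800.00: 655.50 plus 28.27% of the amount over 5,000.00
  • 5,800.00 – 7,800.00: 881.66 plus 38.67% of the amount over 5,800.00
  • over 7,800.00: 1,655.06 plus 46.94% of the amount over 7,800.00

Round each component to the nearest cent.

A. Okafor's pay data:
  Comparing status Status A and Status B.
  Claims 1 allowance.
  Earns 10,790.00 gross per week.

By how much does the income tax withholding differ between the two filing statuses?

Income Tax (Status A): taxable = 10,790.00 − 1×135.00 = 10,655.00
  1,282.40 + 31.2% × (10,655.00 − 8,400.00) = 1,282.40 + 31.2% × 2,255.00 = 1,985.96
Income Tax (Status B): taxable = 10,790.00 − 1×135.00 = 10,655.00
  1,655.06 + 46.94% × (10,655.00 − 7,800.00) = 1,655.06 + 46.94% × 2,855.00 = 2,995.20
Difference: |1,985.96 − 2,995.20| = 1,009.24 (higher under Status B)

1,009.24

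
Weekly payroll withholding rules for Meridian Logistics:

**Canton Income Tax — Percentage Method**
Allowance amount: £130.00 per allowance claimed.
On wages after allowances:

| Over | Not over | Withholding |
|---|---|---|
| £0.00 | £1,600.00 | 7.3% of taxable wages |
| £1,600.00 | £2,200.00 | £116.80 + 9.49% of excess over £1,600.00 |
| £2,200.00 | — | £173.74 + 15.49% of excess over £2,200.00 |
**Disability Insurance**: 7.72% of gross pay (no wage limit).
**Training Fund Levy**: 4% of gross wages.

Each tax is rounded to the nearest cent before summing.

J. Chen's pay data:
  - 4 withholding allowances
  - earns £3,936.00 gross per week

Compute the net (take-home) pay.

Canton Income Tax: taxable = £3,936.00 − 4×£130.00 = £3,416.00
  £173.74 + 15.49% × (£3,416.00 − £2,200.00) = £173.74 + 15.49% × £1,216.00 = £362.10
Disability Insurance: 7.72% × £3,936.00 = £303.86
Training Fund Levy: 4% × £3,936.00 = £157.44
Total withheld: £362.10 + £303.86 + £157.44 = £823.40
Net pay: £3,936.00 − £823.40 = £3,112.60

£3,112.60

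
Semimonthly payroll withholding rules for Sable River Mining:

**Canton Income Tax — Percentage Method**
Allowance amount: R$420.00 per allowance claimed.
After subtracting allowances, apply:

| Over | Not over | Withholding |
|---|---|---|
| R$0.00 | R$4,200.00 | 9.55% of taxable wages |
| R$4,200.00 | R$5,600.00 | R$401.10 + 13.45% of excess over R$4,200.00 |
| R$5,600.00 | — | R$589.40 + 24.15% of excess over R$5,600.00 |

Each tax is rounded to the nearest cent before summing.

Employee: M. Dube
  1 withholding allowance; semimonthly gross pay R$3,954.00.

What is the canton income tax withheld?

Canton Income Tax: taxable = R$3,954.00 − 1×R$420.00 = R$3,534.00
  9.55% × R$3,534.00 = R$337.50

R$337.50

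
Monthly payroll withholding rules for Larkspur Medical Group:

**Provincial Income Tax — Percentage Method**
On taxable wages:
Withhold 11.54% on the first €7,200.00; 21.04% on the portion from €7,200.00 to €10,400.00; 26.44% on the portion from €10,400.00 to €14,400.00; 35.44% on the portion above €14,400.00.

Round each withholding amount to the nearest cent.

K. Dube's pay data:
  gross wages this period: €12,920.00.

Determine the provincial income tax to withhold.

Provincial Income Tax: taxable = €12,920.00
  €1,504.16 + 26.44% × (€12,920.00 − €10,400.00) = €1,504.16 + 26.44% × €2,520.00 = €2,170.45

€2,170.45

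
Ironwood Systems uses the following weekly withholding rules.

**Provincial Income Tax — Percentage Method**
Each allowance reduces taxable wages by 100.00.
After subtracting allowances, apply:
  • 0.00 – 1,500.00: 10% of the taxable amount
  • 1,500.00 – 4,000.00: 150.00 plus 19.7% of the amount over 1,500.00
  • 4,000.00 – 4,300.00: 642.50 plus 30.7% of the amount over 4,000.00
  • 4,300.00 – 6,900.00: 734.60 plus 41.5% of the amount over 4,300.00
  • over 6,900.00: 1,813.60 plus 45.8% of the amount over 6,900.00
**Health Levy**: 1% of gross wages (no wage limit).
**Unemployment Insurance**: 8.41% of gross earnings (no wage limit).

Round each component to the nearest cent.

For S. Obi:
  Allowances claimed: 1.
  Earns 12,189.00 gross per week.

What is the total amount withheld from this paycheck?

Provincial Income Tax: taxable = 12,189.00 − 1×100.00 = 12,089.00
  1,813.60 + 45.8% × (12,089.00 − 6,900.00) = 1,813.60 + 45.8% × 5,189.00 = 4,190.16
Health Levy: 1% × 12,189.00 = 121.89
Unemployment Insurance: 8.41% × 12,189.00 = 1,025.09
Total: 4,190.16 + 121.89 + 1,025.09 = 5,337.14

5,337.14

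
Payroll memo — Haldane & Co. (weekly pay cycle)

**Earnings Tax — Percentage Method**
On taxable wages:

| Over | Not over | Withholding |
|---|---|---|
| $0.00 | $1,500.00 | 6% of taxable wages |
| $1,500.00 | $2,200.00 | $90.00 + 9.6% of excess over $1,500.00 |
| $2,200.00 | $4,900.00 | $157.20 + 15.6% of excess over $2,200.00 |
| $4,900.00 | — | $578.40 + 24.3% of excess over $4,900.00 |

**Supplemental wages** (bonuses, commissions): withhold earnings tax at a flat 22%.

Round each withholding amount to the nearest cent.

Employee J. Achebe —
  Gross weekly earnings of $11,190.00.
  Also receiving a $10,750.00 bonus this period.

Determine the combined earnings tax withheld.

Earnings Tax: taxable = $11,190.00
  $578.40 + 24.3% × ($11,190.00 − $4,900.00) = $578.40 + 24.3% × $6,290.00 = $2,106.87
Supplemental (22% flat on bonus): 22% × $10,750.00 = $2,365.00
Total earnings tax: $2,106.87 + $2,365.00 = $4,471.87

$4,471.87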